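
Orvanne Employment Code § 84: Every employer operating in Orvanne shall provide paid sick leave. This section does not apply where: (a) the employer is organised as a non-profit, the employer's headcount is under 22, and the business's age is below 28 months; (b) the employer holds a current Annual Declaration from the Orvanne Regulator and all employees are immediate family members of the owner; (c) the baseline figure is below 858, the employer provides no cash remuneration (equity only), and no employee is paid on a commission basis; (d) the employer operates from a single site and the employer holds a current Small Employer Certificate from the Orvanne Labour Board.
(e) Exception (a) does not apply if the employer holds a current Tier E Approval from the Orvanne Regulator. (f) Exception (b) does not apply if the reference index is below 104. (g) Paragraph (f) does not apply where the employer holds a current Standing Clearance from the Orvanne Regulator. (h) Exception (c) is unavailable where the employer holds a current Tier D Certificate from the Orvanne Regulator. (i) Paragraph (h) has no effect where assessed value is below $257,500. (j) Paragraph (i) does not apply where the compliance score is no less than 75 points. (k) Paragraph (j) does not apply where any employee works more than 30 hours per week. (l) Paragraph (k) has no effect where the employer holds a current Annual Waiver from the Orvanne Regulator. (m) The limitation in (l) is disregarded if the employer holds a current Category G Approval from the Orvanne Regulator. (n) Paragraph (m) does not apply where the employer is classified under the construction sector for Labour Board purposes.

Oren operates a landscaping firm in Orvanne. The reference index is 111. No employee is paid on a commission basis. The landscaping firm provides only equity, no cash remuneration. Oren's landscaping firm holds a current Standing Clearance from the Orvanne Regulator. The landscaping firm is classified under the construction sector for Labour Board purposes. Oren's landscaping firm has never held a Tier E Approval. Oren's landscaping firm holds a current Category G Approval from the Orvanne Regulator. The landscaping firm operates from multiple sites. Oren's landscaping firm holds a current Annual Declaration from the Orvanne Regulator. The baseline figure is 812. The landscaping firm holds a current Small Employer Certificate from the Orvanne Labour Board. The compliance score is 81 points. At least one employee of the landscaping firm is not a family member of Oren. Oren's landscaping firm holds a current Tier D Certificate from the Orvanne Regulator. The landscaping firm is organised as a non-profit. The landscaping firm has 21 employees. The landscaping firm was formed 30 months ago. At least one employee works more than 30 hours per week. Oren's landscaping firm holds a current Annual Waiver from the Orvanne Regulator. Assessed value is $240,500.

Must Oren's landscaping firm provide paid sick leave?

Exception (a) requires that the business's age is below 28 months; but the business's age is 30 months, not below 28 months, so (a) is unavailable.
Exception (b) does not apply: at least one employee is not a family member.
Exception (c): the baseline figure is 812, below the 858 limit; remuneration is equity-only; no employee is paid on commission — every condition holds. Turning to paragraphs (h)–(n): (h) operates against (c): a current Tier D Certificate is held. (i) would limit (h) — assessed value is $240,500, below the $257,500 limit — but (j) sets (i) aside: (j) operates against (i): the compliance score is 81 points, meeting the 75 points threshold. (k) operates (at least one employee exceeds 30 hours/week), but is overridden by (l): (l) operates against (k): a current Annual Waiver is held. (m) would limit (l) — a current Category G Approval is held — but (n) sets (m) aside: (n) operates against (m): the landscaping firm is classified under the construction sector. Exception (c) does not apply.
Exception (d) does not apply: the employer operates from multiple sites.
None of the exceptions is available; § 84 applies in full.

Yes — Oren's landscaping firm must provide paid sick leave.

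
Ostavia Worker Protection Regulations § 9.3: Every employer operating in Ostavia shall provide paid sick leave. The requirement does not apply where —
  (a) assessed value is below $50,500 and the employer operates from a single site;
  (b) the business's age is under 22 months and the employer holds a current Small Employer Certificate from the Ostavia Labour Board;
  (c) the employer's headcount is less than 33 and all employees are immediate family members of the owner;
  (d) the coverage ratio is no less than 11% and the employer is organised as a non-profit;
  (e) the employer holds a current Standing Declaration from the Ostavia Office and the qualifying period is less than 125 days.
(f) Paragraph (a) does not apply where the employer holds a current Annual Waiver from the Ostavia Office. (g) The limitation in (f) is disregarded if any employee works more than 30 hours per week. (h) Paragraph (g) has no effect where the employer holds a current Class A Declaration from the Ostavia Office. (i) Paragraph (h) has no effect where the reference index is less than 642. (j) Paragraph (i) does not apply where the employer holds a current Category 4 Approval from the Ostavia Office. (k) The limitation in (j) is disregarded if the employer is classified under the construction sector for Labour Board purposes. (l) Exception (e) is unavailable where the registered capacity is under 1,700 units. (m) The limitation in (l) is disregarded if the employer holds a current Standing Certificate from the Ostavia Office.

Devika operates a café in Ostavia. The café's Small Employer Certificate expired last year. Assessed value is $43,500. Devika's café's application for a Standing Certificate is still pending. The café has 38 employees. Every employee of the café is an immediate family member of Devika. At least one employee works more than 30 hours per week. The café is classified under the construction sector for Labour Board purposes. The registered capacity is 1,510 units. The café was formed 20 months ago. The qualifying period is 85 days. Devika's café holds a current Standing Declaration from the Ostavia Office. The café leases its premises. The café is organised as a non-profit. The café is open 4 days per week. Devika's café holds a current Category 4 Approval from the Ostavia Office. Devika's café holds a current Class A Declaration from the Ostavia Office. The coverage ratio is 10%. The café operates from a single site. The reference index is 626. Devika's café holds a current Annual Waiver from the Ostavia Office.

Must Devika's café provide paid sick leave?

No — exception (a) applies; Devika's café is not required to provide paid sick leave.

Exception (a)'s conditions are all satisfied: assessed value is $43,500, below the $50,500 limit; the employer operates from a single site. Considering the limiting provisions: (f) would limit (a) — a current Annual Waiver is held — but (g) sets (f) aside: (g) operates against (f): at least one employee exceeds 30 hours/week. (h) applies (a current Class A Declaration is held), but is set aside by (i): (i) operates against (h): the reference index is 626, less than the 642 limit. (j) would limit (i) — a current Category 4 Approval is held — but (k) sets (j) aside: (k) operates — the café is classified under the construction sector. (a) remains available.
Exception (b) fails — the Small Employer Certificate has expired.
Exception (c) requires that the employer's headcount is less than 33; but the employer's headcount is 38, not less than 33, so (c) is unavailable.
Exception (d) fails — the coverage ratio is 10%, short of 11%.
Exception (e)'s conditions are all satisfied: a current Standing Declaration is held; the qualifying period is 85 days, less than the 125 days limit. But: (l) operates against (e): the registered capacity is 1,510 units, under the 1,700 units limit. (m) is not triggered (the Standing Certificate is not current), so (l) stands. Exception (e) does not apply.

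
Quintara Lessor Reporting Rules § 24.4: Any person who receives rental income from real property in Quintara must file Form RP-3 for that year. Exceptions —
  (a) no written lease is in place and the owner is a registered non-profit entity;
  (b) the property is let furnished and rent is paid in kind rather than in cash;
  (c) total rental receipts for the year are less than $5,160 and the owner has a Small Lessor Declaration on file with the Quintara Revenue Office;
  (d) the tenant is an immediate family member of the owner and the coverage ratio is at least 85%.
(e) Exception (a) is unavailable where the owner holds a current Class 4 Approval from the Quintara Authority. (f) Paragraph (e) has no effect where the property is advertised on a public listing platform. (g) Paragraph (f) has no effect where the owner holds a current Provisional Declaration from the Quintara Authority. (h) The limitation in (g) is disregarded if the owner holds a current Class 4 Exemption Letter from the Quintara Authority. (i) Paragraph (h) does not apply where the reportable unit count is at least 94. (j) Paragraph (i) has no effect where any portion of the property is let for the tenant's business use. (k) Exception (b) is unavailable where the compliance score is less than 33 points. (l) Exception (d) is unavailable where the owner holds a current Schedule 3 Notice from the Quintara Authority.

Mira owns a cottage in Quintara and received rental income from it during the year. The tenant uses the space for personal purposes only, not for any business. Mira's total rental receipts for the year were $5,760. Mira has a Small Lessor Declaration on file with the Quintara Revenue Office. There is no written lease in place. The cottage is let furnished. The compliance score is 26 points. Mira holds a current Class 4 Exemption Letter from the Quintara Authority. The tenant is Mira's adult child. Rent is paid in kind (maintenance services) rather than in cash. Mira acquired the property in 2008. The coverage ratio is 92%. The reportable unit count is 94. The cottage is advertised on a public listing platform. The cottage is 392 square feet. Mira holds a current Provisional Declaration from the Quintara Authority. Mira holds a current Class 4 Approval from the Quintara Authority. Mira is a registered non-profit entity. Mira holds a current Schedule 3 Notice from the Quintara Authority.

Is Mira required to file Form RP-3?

Exception (a)'s conditions are all satisfied: there is no written lease; Mira is a registered non-profit. However, paragraphs (e)–(j) must be considered: (e) operates against (a): a current Class 4 Approval is held. (f) would limit (e) — the property is publicly advertised — but (g) sets (f) aside: (g) operates against (f): a current Provisional Declaration is held. (h) is engaged (a current Class 4 Exemption Letter is held), but is itself disapplied by (i): (i) operates against (h): the reportable unit count is 94, meeting the 94 threshold. (j) does not operate here (the space is used for personal purposes only), so (i) stands. Exception (a) does not apply.
Exception (b)'s conditions are all satisfied: the property is let furnished; rent is paid in kind. But: (k) operates against (b): the compliance score is 26 points, less than the 33 points limit. (b) is therefore removed.
Exception (c) does not apply: total rental receipts for the year are $5,760, not less than $5,160.
Exception (d)'s conditions are all satisfied: the tenant is an immediate family member; the coverage ratio is 92%, meeting the 85% threshold. But applying paragraph (l): (l) operates against (d): a current Schedule 3 Notice is held. So (d) is unavailable.
None of the exceptions is available; § 24.4 applies in full.

Yes — Mira must file Form RP-3.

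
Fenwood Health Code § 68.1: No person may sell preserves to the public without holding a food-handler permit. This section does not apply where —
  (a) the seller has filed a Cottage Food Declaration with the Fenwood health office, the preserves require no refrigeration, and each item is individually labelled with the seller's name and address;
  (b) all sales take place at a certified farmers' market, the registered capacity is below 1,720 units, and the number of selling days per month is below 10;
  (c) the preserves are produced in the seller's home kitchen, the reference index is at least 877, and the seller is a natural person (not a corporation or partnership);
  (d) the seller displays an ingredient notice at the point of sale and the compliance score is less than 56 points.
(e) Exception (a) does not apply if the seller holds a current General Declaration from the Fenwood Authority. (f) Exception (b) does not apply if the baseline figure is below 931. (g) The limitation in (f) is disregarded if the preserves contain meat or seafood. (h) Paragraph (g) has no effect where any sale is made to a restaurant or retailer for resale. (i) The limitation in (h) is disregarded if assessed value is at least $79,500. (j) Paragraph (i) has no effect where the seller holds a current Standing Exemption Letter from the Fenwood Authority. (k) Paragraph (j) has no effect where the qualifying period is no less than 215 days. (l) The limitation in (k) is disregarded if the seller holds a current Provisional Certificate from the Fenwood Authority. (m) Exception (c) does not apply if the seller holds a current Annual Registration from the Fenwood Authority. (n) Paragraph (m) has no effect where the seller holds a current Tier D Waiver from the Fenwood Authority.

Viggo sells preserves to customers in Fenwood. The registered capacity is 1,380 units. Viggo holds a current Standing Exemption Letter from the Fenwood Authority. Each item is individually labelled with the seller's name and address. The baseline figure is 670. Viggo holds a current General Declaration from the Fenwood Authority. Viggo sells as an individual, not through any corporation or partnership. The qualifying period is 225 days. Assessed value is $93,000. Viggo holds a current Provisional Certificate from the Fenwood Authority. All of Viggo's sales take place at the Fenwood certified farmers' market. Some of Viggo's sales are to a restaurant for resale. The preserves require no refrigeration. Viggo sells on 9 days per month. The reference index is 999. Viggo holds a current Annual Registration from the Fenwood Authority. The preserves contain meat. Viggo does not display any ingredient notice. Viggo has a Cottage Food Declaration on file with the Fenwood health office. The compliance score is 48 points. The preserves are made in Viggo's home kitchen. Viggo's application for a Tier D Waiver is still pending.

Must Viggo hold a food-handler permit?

Exception (a)'s conditions are all satisfied: a Cottage Food Declaration is on file; the preserves are shelf-stable; items are individually labelled. Turning to paragraph (e): (e) operates against (a): a current General Declaration is held. (a) is therefore removed.
Exception (b)'s conditions are all satisfied: all sales are at a certified farmers' market; the registered capacity is 1,380 units, below the 1,720 units limit; the number of selling days per month is 9, below the 10 limit. Turning to paragraphs (f)–(l): (f) operates against (b): the baseline figure is 670, below the 931 limit. (g) is triggered (the preserves contain meat), but is displaced by (h): (h) operates against (g): some sales are to a restaurant for resale. (i) is engaged (assessed value is $93,000, meeting the $79,500 threshold), but yields to (j): (j) applies — a current Standing Exemption Letter is held. (k) would limit (j) — the qualifying period is 225 days, meeting the 215 days threshold — but (l) sets (k) aside: (l) is triggered — a current Provisional Certificate is held. So (b) is unavailable.
Exception (c): the preserves are home-kitchen produced; the reference index is 999, meeting the 877 threshold; the seller is a natural person — every condition holds. But applying paragraphs (m)–(n): (m) is triggered — a current Annual Registration is held. (n), which would lift (m), is inapplicable — there is no Tier D Waiver in force. So (c) is unavailable.
Exception (d) requires that the seller displays an ingredient notice at the point of sale; but no ingredient notice is displayed, so (d) is unavailable.
Every exception is unavailable, so the rule governs.

Yes — Viggo must hold a food-handler permit.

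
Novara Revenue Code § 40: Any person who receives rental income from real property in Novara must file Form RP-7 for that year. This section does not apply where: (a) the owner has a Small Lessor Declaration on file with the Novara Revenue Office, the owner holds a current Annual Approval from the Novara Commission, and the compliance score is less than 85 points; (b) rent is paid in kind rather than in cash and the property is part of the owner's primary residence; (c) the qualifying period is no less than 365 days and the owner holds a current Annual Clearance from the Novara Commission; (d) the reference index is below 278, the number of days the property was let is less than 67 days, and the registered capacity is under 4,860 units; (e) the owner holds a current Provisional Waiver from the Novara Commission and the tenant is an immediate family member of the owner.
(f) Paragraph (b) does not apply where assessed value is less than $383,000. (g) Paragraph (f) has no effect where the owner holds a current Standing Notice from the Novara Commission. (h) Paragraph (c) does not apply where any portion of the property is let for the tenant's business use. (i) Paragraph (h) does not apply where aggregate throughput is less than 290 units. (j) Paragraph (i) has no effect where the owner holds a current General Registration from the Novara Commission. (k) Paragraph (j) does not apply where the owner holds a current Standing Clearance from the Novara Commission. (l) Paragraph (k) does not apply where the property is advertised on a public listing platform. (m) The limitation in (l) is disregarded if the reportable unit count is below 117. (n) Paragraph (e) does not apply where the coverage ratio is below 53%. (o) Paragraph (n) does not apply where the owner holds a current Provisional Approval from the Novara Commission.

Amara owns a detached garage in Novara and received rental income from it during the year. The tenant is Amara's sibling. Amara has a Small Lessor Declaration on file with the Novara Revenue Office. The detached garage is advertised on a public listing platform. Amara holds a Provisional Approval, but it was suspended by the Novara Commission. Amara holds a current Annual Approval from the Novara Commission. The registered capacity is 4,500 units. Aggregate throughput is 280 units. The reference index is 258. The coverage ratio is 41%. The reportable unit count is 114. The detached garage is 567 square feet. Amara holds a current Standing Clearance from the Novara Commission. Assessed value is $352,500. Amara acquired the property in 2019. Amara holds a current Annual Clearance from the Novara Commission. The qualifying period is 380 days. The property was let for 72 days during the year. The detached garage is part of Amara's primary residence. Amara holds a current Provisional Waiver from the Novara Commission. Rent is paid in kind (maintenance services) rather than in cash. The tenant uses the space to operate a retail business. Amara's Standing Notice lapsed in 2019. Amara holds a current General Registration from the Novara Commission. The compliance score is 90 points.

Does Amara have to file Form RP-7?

No — exception (c) applies; Amara is not required to file Form RP-7.

Exception (a) does not apply: the compliance score is 90 points, not less than 85 points.
Exception (b): rent is paid in kind; the detached garage is part of the primary residence — every condition holds. But: (f) is engaged — assessed value is $352,500, less than the $383,000 limit. (g), which would lift (f), is inapplicable — there is no Standing Notice in force. (b) is therefore removed.
All of (c)'s requirements are met (the qualifying period is 380 days, meeting the 365 days threshold; a current Annual Clearance is held). Applying paragraphs (h)–(m): (h) operates (the space is let for business use), but is set aside by (i): (i) applies — aggregate throughput is 280 units, less than the 290 units limit. (j) is engaged (a current General Registration is held), but is displaced by (k): (k) operates against (j): a current Standing Clearance is held. (l) applies (the property is publicly advertised), but is overridden by (m): (m) is triggered — the reportable unit count is 114, below the 117 limit. (c) remains available.
Exception (d) requires that the number of days the property was let is less than 67 days; but the number of days the property was let is 72 days, not less than 67 days, so (d) is unavailable.
Exception (e)'s conditions are all satisfied: a current Provisional Waiver is held; the tenant is an immediate family member. Turning to paragraphs (n)–(o): (n) applies — the coverage ratio is 41%, below the 53% limit. (o), which would lift (n), does not operate here — there is no Provisional Approval in force. Exception (e) does not apply.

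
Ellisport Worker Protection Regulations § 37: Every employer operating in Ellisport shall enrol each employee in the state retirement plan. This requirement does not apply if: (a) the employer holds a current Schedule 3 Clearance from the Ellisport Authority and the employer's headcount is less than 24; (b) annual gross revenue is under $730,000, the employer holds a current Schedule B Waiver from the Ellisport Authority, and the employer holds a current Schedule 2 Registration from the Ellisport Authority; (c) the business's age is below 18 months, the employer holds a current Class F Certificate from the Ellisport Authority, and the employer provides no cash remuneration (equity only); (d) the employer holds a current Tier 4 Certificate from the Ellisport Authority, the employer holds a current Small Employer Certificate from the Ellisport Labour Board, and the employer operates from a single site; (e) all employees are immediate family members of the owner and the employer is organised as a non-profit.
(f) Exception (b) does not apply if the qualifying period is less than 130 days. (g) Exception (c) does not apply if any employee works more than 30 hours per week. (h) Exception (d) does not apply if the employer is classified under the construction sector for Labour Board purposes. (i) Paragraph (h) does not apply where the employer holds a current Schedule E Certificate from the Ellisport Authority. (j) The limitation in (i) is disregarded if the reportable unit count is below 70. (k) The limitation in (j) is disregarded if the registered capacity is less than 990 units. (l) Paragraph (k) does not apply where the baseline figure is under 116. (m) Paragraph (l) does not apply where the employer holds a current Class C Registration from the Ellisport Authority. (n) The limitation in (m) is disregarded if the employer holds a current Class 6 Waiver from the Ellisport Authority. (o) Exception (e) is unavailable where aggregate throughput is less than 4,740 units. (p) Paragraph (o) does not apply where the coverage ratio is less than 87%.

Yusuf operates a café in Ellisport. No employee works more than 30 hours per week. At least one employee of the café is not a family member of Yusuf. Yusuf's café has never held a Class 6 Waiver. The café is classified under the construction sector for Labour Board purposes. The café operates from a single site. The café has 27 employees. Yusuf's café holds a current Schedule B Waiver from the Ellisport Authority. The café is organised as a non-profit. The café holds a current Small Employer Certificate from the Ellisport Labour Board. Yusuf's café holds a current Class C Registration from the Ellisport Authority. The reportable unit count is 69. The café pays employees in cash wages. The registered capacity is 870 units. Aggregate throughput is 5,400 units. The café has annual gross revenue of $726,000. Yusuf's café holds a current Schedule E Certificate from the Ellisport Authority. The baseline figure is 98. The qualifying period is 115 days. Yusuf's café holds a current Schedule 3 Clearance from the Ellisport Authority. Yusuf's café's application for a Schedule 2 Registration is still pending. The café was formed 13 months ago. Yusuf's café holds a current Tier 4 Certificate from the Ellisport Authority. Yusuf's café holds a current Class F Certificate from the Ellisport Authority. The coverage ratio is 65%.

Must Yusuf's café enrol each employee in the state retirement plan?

Exception (a) requires that the employer's headcount is less than 24; but the employer's headcount is 27, not less than 24, so (a) is unavailable.
Exception (b) does not apply: there is no Schedule 2 Registration in force.
Exception (c) does not apply: employees are paid cash wages.
All of (d)'s requirements are met (a current Tier 4 Certificate is held; a current Small Employer Certificate is held; the employer operates from a single site). Under paragraphs (h)–(n): (h) would limit (d) — the café is classified under the construction sector — but (i) sets (h) aside: (i) operates against (h): a current Schedule E Certificate is held. (j) would limit (i) — the reportable unit count is 69, below the 70 limit — but (k) sets (j) aside: (k) operates against (j): the registered capacity is 870 units, less than the 990 units limit. (l) applies (the baseline figure is 98, under the 116 limit), but is set aside by (m): (m) is engaged — a current Class C Registration is held. (n), which would lift (m), is not engaged — there is no Class 6 Waiver in force. (d) remains available.
Exception (e) requires that all employees are immediate family members of the owner; but at least one employee is not a family member, so (e) is unavailable.

No — exception (d) applies; Yusuf's café is not required to enrol each employee in the state retirement plan.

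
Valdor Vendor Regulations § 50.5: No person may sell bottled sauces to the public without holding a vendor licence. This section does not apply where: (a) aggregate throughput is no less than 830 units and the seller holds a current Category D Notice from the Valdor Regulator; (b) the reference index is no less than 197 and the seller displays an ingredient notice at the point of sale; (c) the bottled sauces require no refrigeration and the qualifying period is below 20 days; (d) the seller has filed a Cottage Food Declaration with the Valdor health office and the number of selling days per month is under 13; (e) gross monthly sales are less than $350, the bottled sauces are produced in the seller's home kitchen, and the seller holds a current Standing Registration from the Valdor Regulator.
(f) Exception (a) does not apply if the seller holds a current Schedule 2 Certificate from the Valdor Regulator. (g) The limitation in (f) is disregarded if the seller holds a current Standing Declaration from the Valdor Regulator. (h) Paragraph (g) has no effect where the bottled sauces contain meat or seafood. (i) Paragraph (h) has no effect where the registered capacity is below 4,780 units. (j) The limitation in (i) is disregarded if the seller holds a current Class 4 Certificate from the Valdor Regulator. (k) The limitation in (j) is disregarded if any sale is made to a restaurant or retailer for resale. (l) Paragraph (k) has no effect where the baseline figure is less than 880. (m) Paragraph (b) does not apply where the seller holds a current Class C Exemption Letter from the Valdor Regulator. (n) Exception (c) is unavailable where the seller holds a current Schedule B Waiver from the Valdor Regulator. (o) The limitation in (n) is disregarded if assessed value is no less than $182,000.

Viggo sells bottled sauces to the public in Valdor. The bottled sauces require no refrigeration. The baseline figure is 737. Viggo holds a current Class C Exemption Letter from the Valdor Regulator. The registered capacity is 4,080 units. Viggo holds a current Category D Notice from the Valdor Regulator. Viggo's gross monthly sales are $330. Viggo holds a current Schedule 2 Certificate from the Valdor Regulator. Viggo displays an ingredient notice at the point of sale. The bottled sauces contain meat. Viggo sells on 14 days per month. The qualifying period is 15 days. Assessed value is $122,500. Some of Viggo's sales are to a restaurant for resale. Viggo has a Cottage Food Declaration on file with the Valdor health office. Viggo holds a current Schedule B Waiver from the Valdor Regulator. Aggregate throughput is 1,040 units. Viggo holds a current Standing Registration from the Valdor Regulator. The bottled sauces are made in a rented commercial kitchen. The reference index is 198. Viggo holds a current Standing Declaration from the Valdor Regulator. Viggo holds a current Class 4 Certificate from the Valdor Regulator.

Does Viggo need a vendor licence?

Exception (a)'s conditions are all satisfied: aggregate throughput is 1,040 units, meeting the 830 units threshold; a current Category D Notice is held. However, paragraphs (f)–(l) must be considered: (f) operates against (a): a current Schedule 2 Certificate is held. (g) would limit (f) — a current Standing Declaration is held — but (h) sets (g) aside: (h) operates against (g): the bottled sauces contain meat. (i) would limit (h) — the registered capacity is 4,080 units, below the 4,780 units limit — but (j) sets (i) aside: (j) is engaged — a current Class 4 Certificate is held. (k) would limit (j) — some sales are to a restaurant for resale — but (l) sets (k) aside: (l) applies — the baseline figure is 737, less than the 880 limit. (a) is therefore removed.
Exception (b) is satisfied on its face — the reference index is 198, meeting the 197 threshold; an ingredient notice is displayed. But applying paragraph (m): (m) applies — a current Class C Exemption Letter is held. (b) is therefore removed.
All of (c)'s requirements are met (the bottled sauces are shelf-stable; the qualifying period is 15 days, below the 20 days limit). But applying paragraphs (n)–(o): (n) operates against (c): a current Schedule B Waiver is held. (o) is not triggered (assessed value is $122,500, short of $182,000), so (n) stands. So (c) is unavailable.
Exception (d) does not apply: the number of selling days per month is 14, not under 13.
Exception (e) fails — the bottled sauces are made in a commercial kitchen, not a home kitchen.
Every exception is unavailable, so the rule governs.

Yes — Viggo must hold a vendor licence.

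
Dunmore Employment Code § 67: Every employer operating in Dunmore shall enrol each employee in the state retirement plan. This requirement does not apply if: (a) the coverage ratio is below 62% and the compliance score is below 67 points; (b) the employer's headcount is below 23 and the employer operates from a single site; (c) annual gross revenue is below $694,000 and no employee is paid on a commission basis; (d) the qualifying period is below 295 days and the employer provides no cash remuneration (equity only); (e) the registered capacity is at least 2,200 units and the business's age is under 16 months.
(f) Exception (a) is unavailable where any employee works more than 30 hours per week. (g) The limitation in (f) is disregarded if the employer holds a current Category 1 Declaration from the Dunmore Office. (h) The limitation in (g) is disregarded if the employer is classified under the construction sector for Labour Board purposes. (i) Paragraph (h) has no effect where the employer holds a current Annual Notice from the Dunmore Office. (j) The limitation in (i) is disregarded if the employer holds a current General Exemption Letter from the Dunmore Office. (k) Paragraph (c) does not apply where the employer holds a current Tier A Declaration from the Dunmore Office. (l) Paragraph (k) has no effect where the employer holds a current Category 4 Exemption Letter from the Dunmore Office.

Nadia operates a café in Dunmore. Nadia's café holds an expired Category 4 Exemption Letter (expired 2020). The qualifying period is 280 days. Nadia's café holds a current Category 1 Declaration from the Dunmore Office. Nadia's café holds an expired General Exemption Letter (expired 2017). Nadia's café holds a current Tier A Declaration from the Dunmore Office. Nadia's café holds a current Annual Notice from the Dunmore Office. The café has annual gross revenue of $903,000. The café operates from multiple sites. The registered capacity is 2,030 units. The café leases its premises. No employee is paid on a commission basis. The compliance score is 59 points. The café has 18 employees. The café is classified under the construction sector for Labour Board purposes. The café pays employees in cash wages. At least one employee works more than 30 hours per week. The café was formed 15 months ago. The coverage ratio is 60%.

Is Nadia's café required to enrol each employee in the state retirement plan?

No — exception (a) applies; Nadia's café is not required to enrol each employee in the state retirement plan.

Exception (a) is satisfied on its face — the coverage ratio is 60%, below the 62% limit; the compliance score is 59 points, below the 67 points limit. As to paragraphs (f)–(j): (f) operates (at least one employee exceeds 30 hours/week), but is itself disapplied by (g): (g) operates against (f): a current Category 1 Declaration is held. (h) would limit (g) — the café is classified under the construction sector — but (i) sets (h) aside: (i) operates against (h): a current Annual Notice is held. (j), which would lift (i), does not operate here — the General Exemption Letter is not current. (a) remains available.
Exception (b) does not apply: the employer operates from multiple sites.
Exception (c) fails — annual gross revenue is $903,000, not below $694,000.
Exception (d) does not apply: employees are paid cash wages.
Exception (e) fails — the registered capacity is 2,030 units, short of 2,200 units.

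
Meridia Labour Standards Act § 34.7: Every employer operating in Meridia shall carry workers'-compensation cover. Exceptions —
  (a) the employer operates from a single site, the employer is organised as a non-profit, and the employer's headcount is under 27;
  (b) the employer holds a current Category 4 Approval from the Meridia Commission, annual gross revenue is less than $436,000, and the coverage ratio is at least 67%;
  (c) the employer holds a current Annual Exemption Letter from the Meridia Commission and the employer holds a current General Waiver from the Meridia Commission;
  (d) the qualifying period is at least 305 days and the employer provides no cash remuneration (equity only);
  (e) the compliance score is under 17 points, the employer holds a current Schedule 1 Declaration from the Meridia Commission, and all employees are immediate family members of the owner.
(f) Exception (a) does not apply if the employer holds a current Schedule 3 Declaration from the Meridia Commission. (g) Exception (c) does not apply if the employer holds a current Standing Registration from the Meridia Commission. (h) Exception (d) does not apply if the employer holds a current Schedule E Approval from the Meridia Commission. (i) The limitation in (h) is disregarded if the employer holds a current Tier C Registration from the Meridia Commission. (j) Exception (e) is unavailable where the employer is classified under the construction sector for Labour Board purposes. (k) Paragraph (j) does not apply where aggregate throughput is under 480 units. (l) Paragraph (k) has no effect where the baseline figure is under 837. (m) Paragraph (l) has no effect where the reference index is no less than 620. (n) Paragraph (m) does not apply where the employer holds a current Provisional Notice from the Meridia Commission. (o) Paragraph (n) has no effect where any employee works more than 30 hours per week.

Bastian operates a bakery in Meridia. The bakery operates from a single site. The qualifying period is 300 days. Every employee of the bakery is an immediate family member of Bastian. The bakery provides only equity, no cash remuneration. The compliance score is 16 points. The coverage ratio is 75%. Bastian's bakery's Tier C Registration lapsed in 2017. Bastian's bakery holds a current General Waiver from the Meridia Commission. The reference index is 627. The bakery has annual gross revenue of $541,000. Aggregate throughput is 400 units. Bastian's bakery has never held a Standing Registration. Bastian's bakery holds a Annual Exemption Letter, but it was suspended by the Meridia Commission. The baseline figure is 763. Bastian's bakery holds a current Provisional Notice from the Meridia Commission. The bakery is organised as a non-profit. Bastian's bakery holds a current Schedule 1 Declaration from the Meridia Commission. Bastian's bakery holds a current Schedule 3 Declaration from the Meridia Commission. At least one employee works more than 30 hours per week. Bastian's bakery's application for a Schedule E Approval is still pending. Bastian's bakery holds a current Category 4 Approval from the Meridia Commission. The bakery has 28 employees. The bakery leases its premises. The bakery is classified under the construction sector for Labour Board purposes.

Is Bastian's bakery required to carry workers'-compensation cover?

Exception (a) fails — the employer's headcount is 28, not under 27.
Exception (b) requires that annual gross revenue is less than $436,000; but annual gross revenue is $541,000, not less than $436,000, so (b) is unavailable.
Exception (c) fails — the Annual Exemption Letter is not current.
Exception (d) does not apply: the qualifying period is 300 days, short of 305 days.
Exception (e) is satisfied on its face — the compliance score is 16 points, under the 17 points limit; a current Schedule 1 Declaration is held; every employee is an immediate family member. Applying paragraphs (j)–(o): (j) operates (the bakery is classified under the construction sector), but is overridden by (k): (k) is triggered — aggregate throughput is 400 units, under the 480 units limit. (l) applies (the baseline figure is 763, under the 837 limit), but is set aside by (m): (m) is engaged — the reference index is 627, meeting the 620 threshold. (n) is engaged (a current Provisional Notice is held), but is displaced by (o): (o) is triggered — at least one employee exceeds 30 hours/week. (e) remains available.

No — exception (e) applies; Bastian's bakery is not required to carry workers'-compensation cover.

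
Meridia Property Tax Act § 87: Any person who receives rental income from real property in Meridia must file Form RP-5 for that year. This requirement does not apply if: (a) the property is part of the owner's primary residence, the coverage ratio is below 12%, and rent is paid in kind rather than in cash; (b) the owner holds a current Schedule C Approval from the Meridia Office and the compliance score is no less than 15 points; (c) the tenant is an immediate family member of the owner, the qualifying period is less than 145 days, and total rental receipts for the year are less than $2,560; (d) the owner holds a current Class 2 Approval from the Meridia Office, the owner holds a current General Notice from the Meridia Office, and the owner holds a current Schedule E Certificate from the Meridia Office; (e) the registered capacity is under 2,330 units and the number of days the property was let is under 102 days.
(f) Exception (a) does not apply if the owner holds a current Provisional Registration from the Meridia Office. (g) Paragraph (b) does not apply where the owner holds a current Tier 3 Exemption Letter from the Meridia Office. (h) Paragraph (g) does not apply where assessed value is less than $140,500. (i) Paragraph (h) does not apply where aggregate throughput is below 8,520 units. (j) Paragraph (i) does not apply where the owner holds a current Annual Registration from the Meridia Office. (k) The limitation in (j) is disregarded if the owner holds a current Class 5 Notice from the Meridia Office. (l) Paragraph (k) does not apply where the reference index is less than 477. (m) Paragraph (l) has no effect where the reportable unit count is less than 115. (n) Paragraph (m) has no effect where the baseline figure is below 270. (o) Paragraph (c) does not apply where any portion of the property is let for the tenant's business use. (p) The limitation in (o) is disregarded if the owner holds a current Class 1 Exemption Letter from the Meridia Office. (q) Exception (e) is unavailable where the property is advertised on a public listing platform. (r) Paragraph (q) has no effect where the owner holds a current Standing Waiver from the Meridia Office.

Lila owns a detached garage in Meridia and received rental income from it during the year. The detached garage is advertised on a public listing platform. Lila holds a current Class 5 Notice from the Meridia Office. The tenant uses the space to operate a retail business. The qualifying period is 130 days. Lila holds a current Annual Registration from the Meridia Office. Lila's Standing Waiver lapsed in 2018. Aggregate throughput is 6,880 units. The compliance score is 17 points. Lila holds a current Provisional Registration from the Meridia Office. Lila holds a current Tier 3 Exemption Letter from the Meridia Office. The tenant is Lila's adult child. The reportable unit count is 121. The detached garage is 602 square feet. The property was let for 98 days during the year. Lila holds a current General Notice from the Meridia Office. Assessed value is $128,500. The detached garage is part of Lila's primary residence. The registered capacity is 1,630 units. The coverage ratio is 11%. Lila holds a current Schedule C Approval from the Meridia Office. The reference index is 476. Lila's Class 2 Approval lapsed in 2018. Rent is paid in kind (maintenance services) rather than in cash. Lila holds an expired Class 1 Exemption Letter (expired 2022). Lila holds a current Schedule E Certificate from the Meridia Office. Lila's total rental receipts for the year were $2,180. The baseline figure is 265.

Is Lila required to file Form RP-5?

No — exception (b) applies; Lila is not required to file Form RP-5.

Exception (a): the detached garage is part of the primary residence; the coverage ratio is 11%, below the 12% limit; rent is paid in kind — every condition holds. Turning to paragraph (f): (f) operates against (a): a current Provisional Registration is held. So (a) is unavailable.
Exception (b): a current Schedule C Approval is held; the compliance score is 17 points, meeting the 15 points threshold — every condition holds. Under paragraphs (g)–(n): (g) operates (a current Tier 3 Exemption Letter is held), but is displaced by (h): (h) operates against (g): assessed value is $128,500, less than the $140,500 limit. (i) operates (aggregate throughput is 6,880 units, below the 8,520 units limit), but is overridden by (j): (j) is triggered — a current Annual Registration is held. (k) would limit (j) — a current Class 5 Notice is held — but (l) sets (k) aside: (l) operates against (k): the reference index is 476, less than the 477 limit. (m) is not triggered (the reportable unit count is 121, not less than 115), so (l) stands. So (b) applies.
All of (c)'s requirements are met (the tenant is an immediate family member; the qualifying period is 130 days, less than the 145 days limit; total rental receipts for the year are $2,180, less than the $2,560 limit). However, paragraphs (o)–(p) must be considered: (o) is engaged — the space is let for business use. (p) is not engaged (the Class 1 Exemption Letter is not current), so (o) stands. Exception (c) does not apply.
Exception (d) does not apply: no current Class 2 Approval is held.
Exception (e): the registered capacity is 1,630 units, under the 2,330 units limit; the number of days the property was let is 98 days, under the 102 days limit — every condition holds. But: (q) operates against (e): the property is publicly advertised. (r), which would lift (q), is inapplicable — the Standing Waiver is not current. So (e) is unavailable.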